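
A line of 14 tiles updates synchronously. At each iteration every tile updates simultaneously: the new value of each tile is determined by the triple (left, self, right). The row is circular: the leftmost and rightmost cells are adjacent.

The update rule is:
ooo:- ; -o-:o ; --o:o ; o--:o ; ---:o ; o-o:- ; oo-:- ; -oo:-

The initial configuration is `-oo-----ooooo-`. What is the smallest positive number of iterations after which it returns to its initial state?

o--ooooo-----o
-oo-----ooooo-

2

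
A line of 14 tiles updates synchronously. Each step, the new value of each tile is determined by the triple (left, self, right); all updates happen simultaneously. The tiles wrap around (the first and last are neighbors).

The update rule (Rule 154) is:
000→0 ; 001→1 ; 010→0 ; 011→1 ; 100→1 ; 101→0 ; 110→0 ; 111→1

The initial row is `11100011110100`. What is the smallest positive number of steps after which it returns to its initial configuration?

11010111100011
10000111010111
01001110000111
00111101001110
01111000111101
01110101111000
11100001110100
11010011100011
10001111010111
01011110000111
00011101001110
00111000111101
11110101111000
11100001110101
11010011100001
10001111010011
01011110001111
00011101011110
00111000011101
11110100111000
11100011110101
11010111100001
10000111010011
01001110001111
00111101011110
01111000011101
01110100111000
11100011110100

28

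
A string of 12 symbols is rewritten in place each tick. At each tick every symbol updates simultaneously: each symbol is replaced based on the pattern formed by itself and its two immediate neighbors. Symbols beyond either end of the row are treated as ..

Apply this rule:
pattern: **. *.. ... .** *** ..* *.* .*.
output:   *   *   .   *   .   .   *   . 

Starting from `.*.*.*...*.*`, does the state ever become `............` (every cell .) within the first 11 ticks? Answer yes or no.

yes

..*.*.*...*.
...*.*.*...*
....*.*.*...
.....*.*.*..
......*.*.*.
.......*.*.*
........*.*.
.........*.*
..........*.
...........*
............
all cells are . at tick 11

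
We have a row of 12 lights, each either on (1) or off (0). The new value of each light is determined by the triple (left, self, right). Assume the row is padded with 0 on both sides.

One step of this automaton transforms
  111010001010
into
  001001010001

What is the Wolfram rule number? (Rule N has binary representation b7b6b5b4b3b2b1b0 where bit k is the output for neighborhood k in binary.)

82

position 1: 111 → 0  (bit 7 = 0)
position 2: 110 → 1  (bit 6 = 1)
position 3: 101 → 0  (bit 5 = 0)
position 5: 100 → 1  (bit 4 = 1)
position 0: 011 → 0  (bit 3 = 0)
position 4: 010 → 0  (bit 2 = 0)
position 7: 001 → 1  (bit 1 = 1)
position 6: 000 → 0  (bit 0 = 0)
bits b7..b0 = 01010010 = 82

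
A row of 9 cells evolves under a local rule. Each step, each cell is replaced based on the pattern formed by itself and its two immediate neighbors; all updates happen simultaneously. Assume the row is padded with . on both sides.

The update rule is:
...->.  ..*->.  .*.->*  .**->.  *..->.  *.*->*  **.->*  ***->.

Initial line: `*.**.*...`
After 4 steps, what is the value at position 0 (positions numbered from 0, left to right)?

.

**.***...
.**..*...
..*..*...
..*..*...
position 0 holds .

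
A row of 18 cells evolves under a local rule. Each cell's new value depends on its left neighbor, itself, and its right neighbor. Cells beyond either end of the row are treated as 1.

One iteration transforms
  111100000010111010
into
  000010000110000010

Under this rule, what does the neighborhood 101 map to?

At position 11 the neighborhood is 101; the next row has 0 there.

0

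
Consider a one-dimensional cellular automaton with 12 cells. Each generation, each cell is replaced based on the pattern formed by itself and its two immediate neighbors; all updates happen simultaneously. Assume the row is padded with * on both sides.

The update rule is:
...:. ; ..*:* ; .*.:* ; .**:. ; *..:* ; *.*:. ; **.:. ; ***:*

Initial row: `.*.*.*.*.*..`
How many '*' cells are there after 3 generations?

generation 1: .*.*.*.*.***
generation 2: .*.*.*.*..**
generation 3: .*.*.*.***.*
count of *: 7

7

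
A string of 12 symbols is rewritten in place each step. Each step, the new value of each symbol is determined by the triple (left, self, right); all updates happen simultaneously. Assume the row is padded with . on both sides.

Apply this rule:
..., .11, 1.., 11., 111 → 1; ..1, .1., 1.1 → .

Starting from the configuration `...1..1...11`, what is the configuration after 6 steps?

111111.11.11

11..1..11.11
111..1.11.11
1111...11.11
111111.11.11
111111.11.11  (fixed point — unchanged through step 6)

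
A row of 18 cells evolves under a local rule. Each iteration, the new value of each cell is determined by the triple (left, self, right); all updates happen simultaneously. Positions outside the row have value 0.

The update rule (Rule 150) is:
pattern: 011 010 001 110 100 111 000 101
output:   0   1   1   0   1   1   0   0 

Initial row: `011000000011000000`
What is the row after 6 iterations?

100110001011001111

100100000100100000
111110001111110000
011101010111101000
101001010011001100
101111011100110010
100110001011001111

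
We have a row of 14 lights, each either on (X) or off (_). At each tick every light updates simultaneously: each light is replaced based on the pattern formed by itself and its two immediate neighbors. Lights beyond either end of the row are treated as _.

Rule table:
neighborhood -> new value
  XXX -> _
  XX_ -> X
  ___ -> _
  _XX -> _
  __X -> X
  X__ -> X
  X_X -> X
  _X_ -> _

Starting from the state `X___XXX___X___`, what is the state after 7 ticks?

_X_X__XX_X_X__
X_X_XX_XX_X_X_
_X_X_XX_XX_X_X
X_X_X_XX_XX_X_
_X_X_X_XX_XX_X
X_X_X_X_XX_XX_
_X_X_X_X_XX_XX

_X_X_X_X_XX_XX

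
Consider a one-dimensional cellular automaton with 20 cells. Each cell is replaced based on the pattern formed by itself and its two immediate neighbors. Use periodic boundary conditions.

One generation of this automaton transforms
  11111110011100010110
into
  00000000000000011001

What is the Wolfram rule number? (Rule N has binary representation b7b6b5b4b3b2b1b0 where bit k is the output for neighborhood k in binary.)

position 1: 111 → 0  (bit 7 = 0)
position 6: 110 → 0  (bit 6 = 0)
position 16: 101 → 1  (bit 5 = 1)
position 7: 100 → 0  (bit 4 = 0)
position 0: 011 → 0  (bit 3 = 0)
position 15: 010 → 1  (bit 2 = 1)
position 8: 001 → 0  (bit 1 = 0)
position 13: 000 → 0  (bit 0 = 0)
bits b7..b0 = 00100100 = 36

36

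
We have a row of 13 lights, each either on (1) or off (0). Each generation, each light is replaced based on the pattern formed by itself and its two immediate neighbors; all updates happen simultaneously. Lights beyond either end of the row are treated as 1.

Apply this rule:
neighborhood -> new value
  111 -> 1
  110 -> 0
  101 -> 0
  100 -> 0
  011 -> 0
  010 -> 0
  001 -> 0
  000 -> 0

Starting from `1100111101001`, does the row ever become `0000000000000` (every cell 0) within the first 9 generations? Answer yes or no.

1000011000000
0000000000000
all cells are 0 at generation 2

yes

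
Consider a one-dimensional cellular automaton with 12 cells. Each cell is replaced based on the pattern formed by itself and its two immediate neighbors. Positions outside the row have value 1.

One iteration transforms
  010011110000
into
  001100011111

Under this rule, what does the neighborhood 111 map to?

At position 5 the neighborhood is 111; the next row has 0 there.

0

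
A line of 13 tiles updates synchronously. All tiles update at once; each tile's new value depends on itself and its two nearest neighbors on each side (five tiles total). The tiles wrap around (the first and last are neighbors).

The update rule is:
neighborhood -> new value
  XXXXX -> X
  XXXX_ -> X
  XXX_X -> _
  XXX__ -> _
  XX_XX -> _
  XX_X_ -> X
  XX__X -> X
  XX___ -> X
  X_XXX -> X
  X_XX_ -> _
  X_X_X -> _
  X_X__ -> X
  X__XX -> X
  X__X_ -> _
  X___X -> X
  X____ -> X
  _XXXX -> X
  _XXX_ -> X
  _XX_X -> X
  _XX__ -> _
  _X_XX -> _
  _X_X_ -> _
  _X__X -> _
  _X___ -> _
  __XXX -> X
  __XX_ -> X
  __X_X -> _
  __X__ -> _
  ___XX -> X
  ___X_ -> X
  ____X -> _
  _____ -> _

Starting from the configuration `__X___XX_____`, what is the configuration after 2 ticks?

X__XXX____XX_

_X__XXX_XX___
X__XXX____XX_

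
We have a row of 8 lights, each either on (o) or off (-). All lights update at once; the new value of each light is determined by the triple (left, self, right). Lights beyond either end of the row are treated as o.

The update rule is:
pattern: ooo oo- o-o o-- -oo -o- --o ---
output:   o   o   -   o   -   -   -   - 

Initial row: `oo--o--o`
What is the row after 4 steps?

ooo--o--
oooo--o-
ooooo---
oooooo--

oooooo--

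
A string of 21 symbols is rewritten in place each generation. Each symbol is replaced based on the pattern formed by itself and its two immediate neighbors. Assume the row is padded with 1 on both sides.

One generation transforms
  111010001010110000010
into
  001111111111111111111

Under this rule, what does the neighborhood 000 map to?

1

At position 6 the neighborhood is 000; the next row has 1 there.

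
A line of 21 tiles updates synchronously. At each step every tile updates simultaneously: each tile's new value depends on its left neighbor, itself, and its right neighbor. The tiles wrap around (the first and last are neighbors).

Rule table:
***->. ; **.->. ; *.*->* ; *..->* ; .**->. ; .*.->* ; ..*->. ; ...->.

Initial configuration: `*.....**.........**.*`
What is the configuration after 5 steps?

.*......*..........*.
.**.....**.........**
*..*......*..........
**.**.....**.........
..*..*......*........

..*..*......*........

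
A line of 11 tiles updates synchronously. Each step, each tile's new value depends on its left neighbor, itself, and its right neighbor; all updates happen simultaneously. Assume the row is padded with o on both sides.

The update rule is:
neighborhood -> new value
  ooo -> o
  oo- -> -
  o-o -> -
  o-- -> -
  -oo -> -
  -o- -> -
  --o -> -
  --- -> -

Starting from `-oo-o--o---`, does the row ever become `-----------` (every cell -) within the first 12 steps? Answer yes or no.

-----------
all cells are - at step 1

yes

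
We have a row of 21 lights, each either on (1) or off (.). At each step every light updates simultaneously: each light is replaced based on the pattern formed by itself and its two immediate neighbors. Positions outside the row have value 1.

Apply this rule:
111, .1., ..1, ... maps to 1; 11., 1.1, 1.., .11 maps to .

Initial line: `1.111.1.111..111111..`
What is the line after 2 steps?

.111.11.11.11..11..1.

...1..1..1..1.1111..1
.111.11.11.11..11..1.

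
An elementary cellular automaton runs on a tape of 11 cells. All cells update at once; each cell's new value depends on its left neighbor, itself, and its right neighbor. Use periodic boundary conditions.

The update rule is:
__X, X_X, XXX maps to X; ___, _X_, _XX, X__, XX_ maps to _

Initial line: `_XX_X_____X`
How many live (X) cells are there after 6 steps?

step 1: X__X_____X_
step 2: __X_____X_X
step 3: _X_____X_X_
step 4: X_____X_X__
step 5: _____X_X__X
step 6: ____X_X__X_
count of X: 3

3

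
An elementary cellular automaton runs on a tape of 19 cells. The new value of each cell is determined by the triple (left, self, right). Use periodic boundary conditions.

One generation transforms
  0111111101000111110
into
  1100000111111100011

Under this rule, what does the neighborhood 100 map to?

1

At position 10 the neighborhood is 100; the next row has 1 there.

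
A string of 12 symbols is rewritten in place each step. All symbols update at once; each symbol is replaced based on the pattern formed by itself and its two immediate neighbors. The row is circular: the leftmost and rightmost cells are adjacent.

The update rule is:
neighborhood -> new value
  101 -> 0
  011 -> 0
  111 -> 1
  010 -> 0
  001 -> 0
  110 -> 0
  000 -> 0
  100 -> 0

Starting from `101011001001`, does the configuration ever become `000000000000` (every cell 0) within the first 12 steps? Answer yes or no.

yes

000000000000
all cells are 0 at step 1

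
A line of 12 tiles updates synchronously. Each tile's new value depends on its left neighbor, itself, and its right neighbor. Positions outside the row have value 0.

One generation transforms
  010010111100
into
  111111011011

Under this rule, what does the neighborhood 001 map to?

At position 0 the neighborhood is 001; the next row has 1 there.

1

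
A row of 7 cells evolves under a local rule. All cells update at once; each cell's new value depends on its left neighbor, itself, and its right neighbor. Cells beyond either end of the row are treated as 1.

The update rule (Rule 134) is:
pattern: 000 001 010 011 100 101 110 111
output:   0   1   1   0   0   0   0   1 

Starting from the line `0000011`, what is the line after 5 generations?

0000101
0001100
0010001
0110010
0000110

0000110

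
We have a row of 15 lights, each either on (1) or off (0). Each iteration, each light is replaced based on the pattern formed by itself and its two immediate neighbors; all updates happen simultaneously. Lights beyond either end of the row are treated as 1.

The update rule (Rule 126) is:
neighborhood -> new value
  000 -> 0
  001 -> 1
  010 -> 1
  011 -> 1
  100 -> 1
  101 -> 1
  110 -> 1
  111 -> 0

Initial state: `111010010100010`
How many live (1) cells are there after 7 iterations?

10

iteration 1: 001111111110111
iteration 2: 111000000011100
iteration 3: 001100000110111
iteration 4: 111110001111100
iteration 5: 000011011000111
iteration 6: 100111111101100
iteration 7: 111100000111111
count of 1: 10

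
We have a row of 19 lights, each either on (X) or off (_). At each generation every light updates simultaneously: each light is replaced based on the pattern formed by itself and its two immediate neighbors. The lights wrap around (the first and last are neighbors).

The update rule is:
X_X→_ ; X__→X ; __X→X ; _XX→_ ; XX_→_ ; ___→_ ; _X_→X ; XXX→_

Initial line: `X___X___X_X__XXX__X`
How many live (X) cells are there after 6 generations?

_X_XXX_XX_XXX___XX_
XX___________X_X__X
__X_________XX_XXX_
_XXX_______X______X
____X_____XXX____XX
X__XXX___X___X__X__
count of X: 7

7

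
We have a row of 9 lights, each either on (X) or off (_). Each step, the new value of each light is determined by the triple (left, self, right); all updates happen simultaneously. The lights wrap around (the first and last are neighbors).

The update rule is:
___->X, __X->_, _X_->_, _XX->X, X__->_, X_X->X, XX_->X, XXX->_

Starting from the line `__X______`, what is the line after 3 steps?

step 1: X___XXXXX
step 2: X_X_X____
step 3: _X_X__XX_

_X_X__XX_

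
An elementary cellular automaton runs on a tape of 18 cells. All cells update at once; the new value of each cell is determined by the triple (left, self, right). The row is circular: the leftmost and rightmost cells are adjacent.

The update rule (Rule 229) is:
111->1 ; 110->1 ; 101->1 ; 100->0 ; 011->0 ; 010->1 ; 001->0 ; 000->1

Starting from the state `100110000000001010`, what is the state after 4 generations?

generation 1: 100010111111101111
generation 2: 101011011111110111
generation 3: 111101101111111011
generation 4: 111110110111111101

111110110111111101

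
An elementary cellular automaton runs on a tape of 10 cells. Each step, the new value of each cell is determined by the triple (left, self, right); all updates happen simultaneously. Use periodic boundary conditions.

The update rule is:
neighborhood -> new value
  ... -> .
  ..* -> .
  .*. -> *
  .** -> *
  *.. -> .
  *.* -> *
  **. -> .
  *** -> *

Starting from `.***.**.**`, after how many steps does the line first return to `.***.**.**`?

10

step 1: ***.**.**.
step 2: **.**.**.*
step 3: *.**.**.**
step 4: .**.**.***
step 5: **.**.***.
step 6: *.**.***.*
step 7: .**.***.**
step 8: **.***.**.
step 9: *.***.**.*
step 10: .***.**.**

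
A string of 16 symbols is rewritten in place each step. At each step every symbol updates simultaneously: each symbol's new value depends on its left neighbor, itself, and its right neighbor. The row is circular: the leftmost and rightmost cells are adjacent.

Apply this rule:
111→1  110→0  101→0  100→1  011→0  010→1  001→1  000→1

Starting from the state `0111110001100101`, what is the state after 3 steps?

0011101110011101
1101000101101001
1001111100001110

1001111100001110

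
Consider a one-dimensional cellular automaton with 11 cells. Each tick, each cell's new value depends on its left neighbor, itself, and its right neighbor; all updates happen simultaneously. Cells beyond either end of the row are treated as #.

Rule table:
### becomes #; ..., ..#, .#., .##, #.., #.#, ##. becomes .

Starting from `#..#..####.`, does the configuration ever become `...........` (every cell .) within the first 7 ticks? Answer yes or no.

.......##..
...........
all cells are . at tick 2

yes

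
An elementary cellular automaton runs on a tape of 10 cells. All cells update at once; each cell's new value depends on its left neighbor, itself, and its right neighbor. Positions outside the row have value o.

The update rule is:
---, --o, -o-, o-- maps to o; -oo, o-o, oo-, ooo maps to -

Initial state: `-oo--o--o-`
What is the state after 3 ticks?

---ooooooo

---oooooo-
ooo-------
---ooooooo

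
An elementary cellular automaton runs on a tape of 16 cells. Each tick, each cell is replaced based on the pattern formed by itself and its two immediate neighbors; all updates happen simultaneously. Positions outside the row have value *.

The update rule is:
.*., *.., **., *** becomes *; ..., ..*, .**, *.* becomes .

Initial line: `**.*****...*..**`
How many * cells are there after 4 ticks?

**..*****..**..*
***..*****..**..
****..*****..**.
*****..*****..*.
count of *: 11

11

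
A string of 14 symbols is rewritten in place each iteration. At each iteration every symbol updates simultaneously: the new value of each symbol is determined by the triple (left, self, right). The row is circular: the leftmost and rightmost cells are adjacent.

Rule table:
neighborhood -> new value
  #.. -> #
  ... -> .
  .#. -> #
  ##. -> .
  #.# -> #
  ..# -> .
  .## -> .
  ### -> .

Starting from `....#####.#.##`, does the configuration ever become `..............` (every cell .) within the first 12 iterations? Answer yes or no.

#........###..
##..........#.
..#.........##
#.##..........
##..#.........
..#.##........
..##..#.......
....#.##......
....##..#.....
......#.##....
......##..#...
........#.##..
iteration 12 is ........#.##.., still not uniform .

no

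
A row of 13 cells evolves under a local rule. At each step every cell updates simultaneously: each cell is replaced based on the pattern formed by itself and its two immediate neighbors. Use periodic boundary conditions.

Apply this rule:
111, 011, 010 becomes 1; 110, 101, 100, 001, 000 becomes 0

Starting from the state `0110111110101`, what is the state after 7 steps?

step 1: 0100111100101
step 2: 0100111000101
step 3: 0100110000101
step 4: 0100100000101
step 5: 0100100000101  (fixed point — unchanged through step 7)

0100100000101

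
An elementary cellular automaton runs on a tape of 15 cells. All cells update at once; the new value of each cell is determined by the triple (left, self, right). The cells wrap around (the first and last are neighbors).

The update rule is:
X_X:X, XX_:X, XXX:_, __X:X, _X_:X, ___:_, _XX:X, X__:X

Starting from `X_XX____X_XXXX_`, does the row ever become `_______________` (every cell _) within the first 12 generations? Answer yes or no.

yes

XXXXX__XXXX__XX
____XXXX__XXXX_
___XX__XXXX__XX
X_XXXXXX__XXXXX
XXX____XXXX____
X_XX__XX__XX__X
XXXXXXXXXXXXXXX
_______________
all cells are _ at generation 8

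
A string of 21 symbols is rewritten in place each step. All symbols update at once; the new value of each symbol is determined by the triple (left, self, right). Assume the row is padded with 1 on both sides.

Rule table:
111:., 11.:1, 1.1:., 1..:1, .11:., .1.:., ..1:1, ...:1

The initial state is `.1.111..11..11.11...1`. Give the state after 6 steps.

111..1...1..1....1111

.....111.111.1..1111.
11111..1...1..11...1.
....111.111.11.1111..
1111..1...1..1....111
...111.111.11.1111...
111..1...1..1....1111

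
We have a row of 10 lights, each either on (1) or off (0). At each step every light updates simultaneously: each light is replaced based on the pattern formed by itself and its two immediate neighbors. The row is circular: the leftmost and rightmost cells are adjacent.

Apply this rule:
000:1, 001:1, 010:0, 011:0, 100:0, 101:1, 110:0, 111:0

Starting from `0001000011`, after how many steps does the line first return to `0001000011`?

20

0110011100
1000100001
0011001110
1100010000
0001100111
0110001000
1000110011
0011000100
1100011001
0001100010
1110001100
0000110001
0111000110
1000011000
0011100011
0100001100
1001110001
0010000110
1100111000
0001000011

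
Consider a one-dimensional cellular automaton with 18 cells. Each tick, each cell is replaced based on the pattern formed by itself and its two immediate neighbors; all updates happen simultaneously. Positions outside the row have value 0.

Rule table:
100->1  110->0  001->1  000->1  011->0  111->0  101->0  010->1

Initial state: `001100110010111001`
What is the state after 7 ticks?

110011001110000111

110011001110000111
001100110001111000
110011001110000111  (repeats tick 1; period 2)
tick 7: 110011001110000111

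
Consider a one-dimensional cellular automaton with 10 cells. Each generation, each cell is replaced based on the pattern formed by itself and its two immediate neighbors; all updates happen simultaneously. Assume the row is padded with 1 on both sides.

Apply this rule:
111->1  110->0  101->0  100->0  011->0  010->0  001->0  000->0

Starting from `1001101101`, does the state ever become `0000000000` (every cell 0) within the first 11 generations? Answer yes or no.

yes

0000000000
all cells are 0 at generation 1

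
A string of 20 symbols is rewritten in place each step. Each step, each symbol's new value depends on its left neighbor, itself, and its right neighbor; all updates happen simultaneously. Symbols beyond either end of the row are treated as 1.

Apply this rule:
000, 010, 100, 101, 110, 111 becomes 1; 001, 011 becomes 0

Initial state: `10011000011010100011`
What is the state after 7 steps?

11001111001111111001
11100111100111111100
11110011110011111110
11111001111001111111
11111100111100111111
11111110011110011111
11111111001111001111

11111111001111001111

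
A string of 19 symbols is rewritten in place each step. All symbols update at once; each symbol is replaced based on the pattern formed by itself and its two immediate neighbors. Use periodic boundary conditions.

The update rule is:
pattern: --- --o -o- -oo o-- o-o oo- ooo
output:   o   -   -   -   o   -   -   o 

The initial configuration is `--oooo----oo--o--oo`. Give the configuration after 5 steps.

o--oo-ooo---o--o---
-o-----o-oo--o--oo-
--oooo-----o--o---o
o--oo-oooo--o--oo--
-o-----oo-o--o---o-

-o-----oo-o--o---o-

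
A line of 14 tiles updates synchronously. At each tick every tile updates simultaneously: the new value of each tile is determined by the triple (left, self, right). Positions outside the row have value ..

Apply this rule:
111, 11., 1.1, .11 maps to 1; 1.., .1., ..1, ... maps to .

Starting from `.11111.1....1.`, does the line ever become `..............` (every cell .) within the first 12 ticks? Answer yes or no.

.111111.......
.111111.......  (fixed point — unchanged through tick 12)
tick 12 is .111111......., still not uniform .

no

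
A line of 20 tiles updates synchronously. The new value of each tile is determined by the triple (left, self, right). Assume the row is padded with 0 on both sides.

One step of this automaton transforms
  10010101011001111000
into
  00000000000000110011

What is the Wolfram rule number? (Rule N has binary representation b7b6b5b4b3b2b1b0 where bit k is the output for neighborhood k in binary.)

position 14: 111 → 1  (bit 7 = 1)
position 10: 110 → 0  (bit 6 = 0)
position 4: 101 → 0  (bit 5 = 0)
position 1: 100 → 0  (bit 4 = 0)
position 9: 011 → 0  (bit 3 = 0)
position 0: 010 → 0  (bit 2 = 0)
position 2: 001 → 0  (bit 1 = 0)
position 18: 000 → 1  (bit 0 = 1)
bits b7..b0 = 10000001 = 129

129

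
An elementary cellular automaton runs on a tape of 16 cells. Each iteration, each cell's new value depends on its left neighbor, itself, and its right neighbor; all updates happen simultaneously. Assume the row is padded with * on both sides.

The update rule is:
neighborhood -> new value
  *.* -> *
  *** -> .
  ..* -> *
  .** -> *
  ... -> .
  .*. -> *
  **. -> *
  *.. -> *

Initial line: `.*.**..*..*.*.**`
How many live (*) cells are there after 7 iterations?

7

iteration 1: ***************.
iteration 2: ..............**
iteration 3: *............**.
iteration 4: **..........****
iteration 5: .**........**...
iteration 6: ****......****.*
iteration 7: ...**....**..***
count of *: 7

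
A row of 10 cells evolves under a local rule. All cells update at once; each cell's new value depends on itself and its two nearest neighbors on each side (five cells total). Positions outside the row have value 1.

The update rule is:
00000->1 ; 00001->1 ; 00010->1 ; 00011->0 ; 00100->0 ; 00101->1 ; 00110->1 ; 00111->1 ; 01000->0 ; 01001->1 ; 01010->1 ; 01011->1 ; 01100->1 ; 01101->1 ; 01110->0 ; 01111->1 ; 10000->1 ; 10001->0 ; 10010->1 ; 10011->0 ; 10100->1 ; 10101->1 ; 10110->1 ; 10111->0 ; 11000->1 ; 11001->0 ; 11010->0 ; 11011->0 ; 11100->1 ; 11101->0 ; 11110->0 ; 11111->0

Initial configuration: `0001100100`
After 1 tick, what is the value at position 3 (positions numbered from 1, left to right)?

0

1001101010
position 3 holds 0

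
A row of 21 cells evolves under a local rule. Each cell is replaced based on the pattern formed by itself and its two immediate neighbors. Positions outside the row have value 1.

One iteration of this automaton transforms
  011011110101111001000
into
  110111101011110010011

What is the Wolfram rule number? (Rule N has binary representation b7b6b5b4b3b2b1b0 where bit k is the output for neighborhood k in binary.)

171

position 5: 111 → 1  (bit 7 = 1)
position 2: 110 → 0  (bit 6 = 0)
position 0: 101 → 1  (bit 5 = 1)
position 15: 100 → 0  (bit 4 = 0)
position 1: 011 → 1  (bit 3 = 1)
position 9: 010 → 0  (bit 2 = 0)
position 16: 001 → 1  (bit 1 = 1)
position 19: 000 → 1  (bit 0 = 1)
bits b7..b0 = 10101011 = 171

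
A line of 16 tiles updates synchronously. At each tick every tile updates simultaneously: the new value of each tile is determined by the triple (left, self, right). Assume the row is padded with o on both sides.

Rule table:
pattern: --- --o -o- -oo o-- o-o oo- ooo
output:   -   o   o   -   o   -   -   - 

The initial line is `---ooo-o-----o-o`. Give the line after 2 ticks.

o-o----oo---oo--
--oo--o--o-o--oo

--oo--o--o-o--oo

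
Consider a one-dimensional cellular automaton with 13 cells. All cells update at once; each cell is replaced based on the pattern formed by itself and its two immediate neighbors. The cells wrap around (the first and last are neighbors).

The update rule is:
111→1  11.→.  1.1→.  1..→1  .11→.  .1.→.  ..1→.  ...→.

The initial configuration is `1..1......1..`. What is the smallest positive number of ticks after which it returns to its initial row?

.1..1......1.
..1..1......1
1..1..1......
.1..1..1.....
..1..1..1....
...1..1..1...
....1..1..1..
.....1..1..1.
......1..1..1
1......1..1..
.1......1..1.
..1......1..1
1..1......1..

13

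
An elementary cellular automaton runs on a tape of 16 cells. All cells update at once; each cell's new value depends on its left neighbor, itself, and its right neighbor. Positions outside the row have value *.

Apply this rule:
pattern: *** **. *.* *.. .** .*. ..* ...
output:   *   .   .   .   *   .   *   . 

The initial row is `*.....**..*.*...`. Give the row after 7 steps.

step 1: .....**..*.....*
step 2: ....**..*.....**
step 3: ...**..*.....***
step 4: ..**..*.....****
step 5: .**..*.....*****
step 6: .*..*.....******
step 7: ...*.....*******

...*.....*******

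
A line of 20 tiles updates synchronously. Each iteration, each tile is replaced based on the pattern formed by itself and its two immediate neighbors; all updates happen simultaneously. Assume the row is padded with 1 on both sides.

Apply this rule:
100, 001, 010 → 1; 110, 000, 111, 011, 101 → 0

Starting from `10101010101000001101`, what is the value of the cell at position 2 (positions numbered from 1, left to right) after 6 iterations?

00101010101100010000
11101010100010111001
00001010110110000110
10011010000001001000
01100011000011111101
00010100100100000000
position 2 holds 0

0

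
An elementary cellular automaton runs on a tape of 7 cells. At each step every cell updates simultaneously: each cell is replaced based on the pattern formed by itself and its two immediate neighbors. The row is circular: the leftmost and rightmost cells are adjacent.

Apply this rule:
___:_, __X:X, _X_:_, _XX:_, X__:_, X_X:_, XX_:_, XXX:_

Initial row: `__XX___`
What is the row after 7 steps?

__X____

_X_____
X______
______X
_____X_
____X__
___X___
__X____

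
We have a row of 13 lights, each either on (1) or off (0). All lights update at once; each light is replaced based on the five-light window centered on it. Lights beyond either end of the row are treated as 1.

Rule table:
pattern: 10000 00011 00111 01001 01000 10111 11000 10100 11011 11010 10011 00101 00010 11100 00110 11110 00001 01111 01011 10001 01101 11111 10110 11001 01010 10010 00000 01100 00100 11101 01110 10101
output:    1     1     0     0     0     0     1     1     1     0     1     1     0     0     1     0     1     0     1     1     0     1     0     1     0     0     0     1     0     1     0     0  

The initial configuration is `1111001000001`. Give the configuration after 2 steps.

0010001011001

1100100010110
0010001011001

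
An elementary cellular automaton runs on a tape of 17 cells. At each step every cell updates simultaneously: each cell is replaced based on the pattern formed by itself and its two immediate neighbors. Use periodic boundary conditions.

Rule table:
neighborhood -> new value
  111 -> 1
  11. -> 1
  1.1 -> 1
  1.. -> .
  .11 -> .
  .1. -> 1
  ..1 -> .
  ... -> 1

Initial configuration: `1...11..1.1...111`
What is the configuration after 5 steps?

1.1..1..111.1..11
111..1...1111...1
111..1.1..111.1..
.11..111...1111..
..1...11.1..111.1

..1...11.1..111.1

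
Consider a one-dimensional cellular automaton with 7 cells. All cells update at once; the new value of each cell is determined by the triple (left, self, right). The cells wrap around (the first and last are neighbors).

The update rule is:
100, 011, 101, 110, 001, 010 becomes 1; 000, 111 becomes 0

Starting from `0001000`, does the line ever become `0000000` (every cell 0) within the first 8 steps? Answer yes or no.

step 1: 0011100
step 2: 0110110
step 3: 1111111
step 4: 0000000
all cells are 0 at step 4

yes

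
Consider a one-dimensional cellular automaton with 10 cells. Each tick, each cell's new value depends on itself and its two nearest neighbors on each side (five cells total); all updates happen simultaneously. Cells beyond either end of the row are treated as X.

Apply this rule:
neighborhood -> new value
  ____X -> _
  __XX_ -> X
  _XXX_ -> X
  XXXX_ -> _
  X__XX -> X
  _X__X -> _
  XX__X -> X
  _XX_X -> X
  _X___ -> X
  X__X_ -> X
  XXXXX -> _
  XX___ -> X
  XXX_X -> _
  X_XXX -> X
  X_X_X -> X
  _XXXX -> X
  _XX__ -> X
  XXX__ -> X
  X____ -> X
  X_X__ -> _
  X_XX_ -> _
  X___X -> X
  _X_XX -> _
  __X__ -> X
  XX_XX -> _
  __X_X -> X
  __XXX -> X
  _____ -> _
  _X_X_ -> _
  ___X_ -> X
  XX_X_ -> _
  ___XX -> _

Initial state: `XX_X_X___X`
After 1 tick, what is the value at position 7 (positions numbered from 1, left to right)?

X

tick 1: ___X__XX_X
position 7 holds X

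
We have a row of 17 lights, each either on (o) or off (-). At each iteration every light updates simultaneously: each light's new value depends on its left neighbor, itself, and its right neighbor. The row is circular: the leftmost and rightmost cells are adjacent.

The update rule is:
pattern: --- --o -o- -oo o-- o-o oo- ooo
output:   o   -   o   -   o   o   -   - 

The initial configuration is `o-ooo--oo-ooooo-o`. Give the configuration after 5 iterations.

-o---o---o-----o-
-ooo-ooo-ooooo-oo
o---o---o-----o--
ooo-ooo-ooooo-oo-
---o---o-----o--o

---o---o-----o--o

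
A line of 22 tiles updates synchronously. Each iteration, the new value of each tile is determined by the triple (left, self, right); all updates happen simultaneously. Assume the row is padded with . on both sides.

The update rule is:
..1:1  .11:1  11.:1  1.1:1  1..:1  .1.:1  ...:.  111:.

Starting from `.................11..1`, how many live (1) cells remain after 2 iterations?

3

................111111
...............11....1
count of 1: 3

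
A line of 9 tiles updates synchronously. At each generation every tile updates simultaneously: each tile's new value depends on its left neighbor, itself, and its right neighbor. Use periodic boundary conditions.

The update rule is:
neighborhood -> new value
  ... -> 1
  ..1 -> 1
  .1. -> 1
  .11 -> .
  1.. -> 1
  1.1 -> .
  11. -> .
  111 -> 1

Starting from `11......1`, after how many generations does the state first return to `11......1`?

generation 1: 1.111111.
generation 2: 1..1111..
generation 3: 111.11.11
generation 4: 11......1

4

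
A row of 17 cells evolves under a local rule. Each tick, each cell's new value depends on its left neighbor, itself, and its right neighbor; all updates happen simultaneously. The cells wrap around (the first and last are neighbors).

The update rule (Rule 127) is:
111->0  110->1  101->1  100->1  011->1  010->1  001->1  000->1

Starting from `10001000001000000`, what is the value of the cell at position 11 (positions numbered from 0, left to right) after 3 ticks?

1

11111111111111111
00000000000000000
11111111111111111
position 11 holds 1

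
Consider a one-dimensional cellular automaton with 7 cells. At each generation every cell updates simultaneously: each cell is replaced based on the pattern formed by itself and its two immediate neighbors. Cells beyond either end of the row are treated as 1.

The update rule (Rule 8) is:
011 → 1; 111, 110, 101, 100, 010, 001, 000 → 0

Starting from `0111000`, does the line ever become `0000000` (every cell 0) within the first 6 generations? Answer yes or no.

generation 1: 0100000
generation 2: 0000000
all cells are 0 at generation 2

yes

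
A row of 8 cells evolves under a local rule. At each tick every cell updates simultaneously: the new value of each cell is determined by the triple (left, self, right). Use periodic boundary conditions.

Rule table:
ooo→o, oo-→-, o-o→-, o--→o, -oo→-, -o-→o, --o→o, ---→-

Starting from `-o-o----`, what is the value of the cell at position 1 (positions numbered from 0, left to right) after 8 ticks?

o

oo-oo---
-----o-o
o---oo-o
-o-o----  (repeats tick 0; period 4)
tick 8: -o-o----
position 1 holds o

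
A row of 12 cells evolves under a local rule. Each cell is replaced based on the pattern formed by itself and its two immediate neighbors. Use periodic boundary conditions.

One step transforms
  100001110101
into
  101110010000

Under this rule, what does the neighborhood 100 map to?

At position 1 the neighborhood is 100; the next row has 0 there.

0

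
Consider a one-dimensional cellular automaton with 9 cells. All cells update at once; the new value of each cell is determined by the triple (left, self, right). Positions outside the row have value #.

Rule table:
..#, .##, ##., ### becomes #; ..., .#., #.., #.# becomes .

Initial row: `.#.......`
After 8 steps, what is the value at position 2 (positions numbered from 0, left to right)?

........#
.......##
......###
.....####
....#####
...######
..#######
.########
position 2 holds #

#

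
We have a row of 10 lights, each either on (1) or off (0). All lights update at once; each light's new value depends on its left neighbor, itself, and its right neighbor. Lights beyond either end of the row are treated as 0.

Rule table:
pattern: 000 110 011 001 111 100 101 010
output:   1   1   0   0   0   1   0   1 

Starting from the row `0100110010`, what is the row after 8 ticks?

tick 1: 0110011011
tick 2: 0011001001
tick 3: 1001101101
tick 4: 1100100101
tick 5: 0110110101
tick 6: 0010010101
tick 7: 1011010101
tick 8: 1001010101

1001010101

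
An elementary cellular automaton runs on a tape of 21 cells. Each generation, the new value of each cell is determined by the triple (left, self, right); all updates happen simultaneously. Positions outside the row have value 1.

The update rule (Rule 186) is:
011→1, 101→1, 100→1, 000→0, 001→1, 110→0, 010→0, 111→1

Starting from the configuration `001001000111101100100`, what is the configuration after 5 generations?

101011110110110111111

110110101111011011011
101101011110110110111
011010111101101101111
110101111011011011111
101011110110110111111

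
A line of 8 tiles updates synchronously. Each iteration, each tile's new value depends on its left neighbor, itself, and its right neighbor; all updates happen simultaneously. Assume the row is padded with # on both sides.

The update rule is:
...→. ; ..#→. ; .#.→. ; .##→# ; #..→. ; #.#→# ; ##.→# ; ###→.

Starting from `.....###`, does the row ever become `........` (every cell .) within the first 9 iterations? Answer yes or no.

yes

.....#..
........
all cells are . at iteration 2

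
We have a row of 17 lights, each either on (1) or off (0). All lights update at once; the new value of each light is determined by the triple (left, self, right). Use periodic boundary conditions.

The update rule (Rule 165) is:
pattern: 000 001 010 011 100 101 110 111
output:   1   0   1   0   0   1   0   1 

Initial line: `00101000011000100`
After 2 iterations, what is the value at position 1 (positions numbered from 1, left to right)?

10111011000010101
01010100011011110
position 1 holds 0

0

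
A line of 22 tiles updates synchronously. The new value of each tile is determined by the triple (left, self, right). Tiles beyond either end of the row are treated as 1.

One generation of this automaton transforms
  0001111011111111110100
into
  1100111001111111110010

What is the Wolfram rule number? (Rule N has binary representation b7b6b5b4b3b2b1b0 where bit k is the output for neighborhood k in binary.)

209

position 4: 111 → 1  (bit 7 = 1)
position 6: 110 → 1  (bit 6 = 1)
position 7: 101 → 0  (bit 5 = 0)
position 0: 100 → 1  (bit 4 = 1)
position 3: 011 → 0  (bit 3 = 0)
position 19: 010 → 0  (bit 2 = 0)
position 2: 001 → 0  (bit 1 = 0)
position 1: 000 → 1  (bit 0 = 1)
bits b7..b0 = 11010001 = 209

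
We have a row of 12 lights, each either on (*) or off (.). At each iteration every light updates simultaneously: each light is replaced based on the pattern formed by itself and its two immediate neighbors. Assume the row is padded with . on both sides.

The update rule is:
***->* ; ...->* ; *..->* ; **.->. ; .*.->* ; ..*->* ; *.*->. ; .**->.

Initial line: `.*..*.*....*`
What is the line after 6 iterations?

iteration 1: *****.******
iteration 2: .***...****.
iteration 3: *.*.***.**.*
iteration 4: *.*..*.....*
iteration 5: *.**********
iteration 6: *..********.

*..********.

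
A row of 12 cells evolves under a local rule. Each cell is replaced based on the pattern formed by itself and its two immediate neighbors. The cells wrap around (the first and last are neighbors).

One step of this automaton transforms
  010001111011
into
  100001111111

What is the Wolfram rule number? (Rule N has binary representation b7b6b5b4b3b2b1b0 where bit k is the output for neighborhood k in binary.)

position 6: 111 → 1  (bit 7 = 1)
position 8: 110 → 1  (bit 6 = 1)
position 0: 101 → 1  (bit 5 = 1)
position 2: 100 → 0  (bit 4 = 0)
position 5: 011 → 1  (bit 3 = 1)
position 1: 010 → 0  (bit 2 = 0)
position 4: 001 → 0  (bit 1 = 0)
position 3: 000 → 0  (bit 0 = 0)
bits b7..b0 = 11101000 = 232

232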